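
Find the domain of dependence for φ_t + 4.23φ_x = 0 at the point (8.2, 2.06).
A single point: x = -0.5138. The characteristic through (8.2, 2.06) is x - 4.23t = const, so x = 8.2 - 4.23·2.06 = -0.5138.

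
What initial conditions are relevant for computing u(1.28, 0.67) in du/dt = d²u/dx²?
The entire real line. The heat equation has infinite propagation speed: any initial disturbance instantly affects all points (though exponentially small far away).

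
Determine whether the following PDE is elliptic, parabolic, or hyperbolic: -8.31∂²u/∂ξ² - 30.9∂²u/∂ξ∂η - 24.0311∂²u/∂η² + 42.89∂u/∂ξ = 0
Coefficients: A = -8.31, B = -30.9, C = -24.0311. B² - 4AC = 156.016236, which is positive, so the equation is hyperbolic.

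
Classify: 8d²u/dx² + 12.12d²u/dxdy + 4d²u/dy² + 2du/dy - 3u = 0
Hyperbolic (discriminant = 18.8944).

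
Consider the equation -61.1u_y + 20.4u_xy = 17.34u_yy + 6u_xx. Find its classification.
Rewriting in standard form: -6u_xx + 20.4u_xy - 17.34u_yy - 61.1u_y = 0. Parabolic. (A = -6, B = 20.4, C = -17.34 gives B² - 4AC = 0.)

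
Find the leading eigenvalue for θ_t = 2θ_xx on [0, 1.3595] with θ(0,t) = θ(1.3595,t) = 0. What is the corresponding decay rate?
Eigenvalues: λₙ = 2n²π²/1.3595².
First three modes:
  n=1: λ₁ = 2π²/1.3595² ≈ 10.68
  n=2: λ₂ = 8π²/1.3595² ≈ 42.72 (4× faster decay)
  n=3: λ₃ = 18π²/1.3595² ≈ 96.12 (9× faster decay)
As t → ∞, higher modes decay exponentially faster. The n=1 mode dominates: θ ~ c₁ sin(πx/1.3595) e^{-λ₁t}.
Decay rate: λ₁ = 2π²/1.3595² ≈ 10.68.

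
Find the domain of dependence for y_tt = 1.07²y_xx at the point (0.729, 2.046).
Domain of dependence: [-1.46022, 2.91822]. Signals travel at speed 1.07, so data within |x - 0.729| ≤ 1.07·2.046 = 2.18922 can reach the point.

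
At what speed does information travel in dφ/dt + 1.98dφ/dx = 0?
Speed = 1.98. Information travels along x - 1.98t = const (rightward).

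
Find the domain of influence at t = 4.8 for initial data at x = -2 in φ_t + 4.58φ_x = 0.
At x = 19.984. The characteristic carries data from (-2, 0) to (19.984, 4.8).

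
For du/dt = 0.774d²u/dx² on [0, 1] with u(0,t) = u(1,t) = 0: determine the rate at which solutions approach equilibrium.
Eigenvalues: λₙ = 0.774n²π².
First three modes:
  n=1: λ₁ = 0.774π² ≈ 7.639
  n=2: λ₂ = 3.096π² ≈ 30.556 (4× faster decay)
  n=3: λ₃ = 6.966π² ≈ 68.752 (9× faster decay)
As t → ∞, higher modes decay exponentially faster. The n=1 mode dominates: u ~ c₁ sin(πx) e^{-λ₁t}.
Decay rate: λ₁ = 0.774π² ≈ 7.639.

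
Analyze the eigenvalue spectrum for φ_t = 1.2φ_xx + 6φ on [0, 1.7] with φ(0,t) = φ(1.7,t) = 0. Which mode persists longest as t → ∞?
Eigenvalues: λₙ = 1.2n²π²/1.7² - 6.
First three modes:
  n=1: λ₁ = 1.2π²/1.7² - 6 ≈ -1.902
  n=2: λ₂ = 4.8π²/1.7² - 6 ≈ 10.392
  n=3: λ₃ = 10.8π²/1.7² - 6 ≈ 30.883
Since 1.2π²/1.7² ≈ 4.098 < 6, λ₁ < 0.
The n=1 mode grows fastest (−λₙ is largest for n=1) → dominates.
Asymptotic: φ ~ c₁ sin(πx/1.7) e^{1.902t} (exponential growth at rate −λ₁ ≈ 1.902).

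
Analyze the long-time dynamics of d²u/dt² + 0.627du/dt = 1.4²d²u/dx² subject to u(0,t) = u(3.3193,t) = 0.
Long-time behavior: u → 0. Damping (γ=0.627) dissipates energy; oscillations decay exponentially.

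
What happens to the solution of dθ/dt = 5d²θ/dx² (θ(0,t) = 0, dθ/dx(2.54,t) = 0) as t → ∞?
θ → 0. Heat escapes through the Dirichlet boundary.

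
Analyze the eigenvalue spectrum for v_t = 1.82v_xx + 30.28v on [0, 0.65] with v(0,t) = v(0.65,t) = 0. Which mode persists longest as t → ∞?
Eigenvalues: λₙ = 1.82n²π²/0.65² - 30.28.
First three modes:
  n=1: λ₁ = 1.82π²/0.65² - 30.28 ≈ 12.235
  n=2: λ₂ = 7.28π²/0.65² - 30.28 ≈ 139.781
  n=3: λ₃ = 16.38π²/0.65² - 30.28 ≈ 352.357
Since 1.82π²/0.65² ≈ 42.515 > 30.28, all λₙ > 0.
The n=1 mode decays slowest → dominates as t → ∞.
Asymptotic: v ~ c₁ sin(πx/0.65) e^{-λ₁t} with decay rate λ₁ ≈ 12.235.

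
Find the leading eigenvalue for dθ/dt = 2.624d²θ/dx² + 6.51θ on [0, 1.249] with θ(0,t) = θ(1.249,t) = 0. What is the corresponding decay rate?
Eigenvalues: λₙ = 2.624n²π²/1.249² - 6.51.
First three modes:
  n=1: λ₁ = 2.624π²/1.249² - 6.51 ≈ 10.091
  n=2: λ₂ = 10.496π²/1.249² - 6.51 ≈ 59.895
  n=3: λ₃ = 23.616π²/1.249² - 6.51 ≈ 142.901
Since 2.624π²/1.249² ≈ 16.601 > 6.51, all λₙ > 0.
The n=1 mode decays slowest → dominates as t → ∞.
Asymptotic: θ ~ c₁ sin(πx/1.249) e^{-λ₁t} with decay rate λ₁ ≈ 10.091.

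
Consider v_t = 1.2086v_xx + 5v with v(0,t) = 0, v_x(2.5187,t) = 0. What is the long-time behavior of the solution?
As t → ∞, v grows unboundedly. Reaction dominates diffusion (r=5 > κπ²/(4L²)≈0.47); solution grows exponentially.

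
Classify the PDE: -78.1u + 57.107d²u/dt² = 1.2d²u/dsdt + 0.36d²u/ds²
Rewriting in standard form: -0.36d²u/ds² - 1.2d²u/dsdt + 57.107d²u/dt² - 78.1u = 0. A = -0.36, B = -1.2, C = 57.107. Discriminant B² - 4AC = 83.67408. Since 83.67408 > 0, hyperbolic.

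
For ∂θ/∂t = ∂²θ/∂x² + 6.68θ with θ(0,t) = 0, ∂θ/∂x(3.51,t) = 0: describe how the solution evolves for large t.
θ grows unboundedly. Reaction dominates diffusion (r=6.68 > κπ²/(4L²)≈0.2); solution grows exponentially.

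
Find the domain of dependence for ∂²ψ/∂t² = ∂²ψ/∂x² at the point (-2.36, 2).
Domain of dependence: [-4.36, -0.36]. Signals travel at speed 1, so data within |x - -2.36| ≤ 1·2 = 2 can reach the point.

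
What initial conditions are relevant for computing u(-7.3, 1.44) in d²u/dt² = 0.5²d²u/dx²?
Domain of dependence: [-8.02, -6.58]. Signals travel at speed 0.5, so data within |x - -7.3| ≤ 0.5·1.44 = 0.72 can reach the point.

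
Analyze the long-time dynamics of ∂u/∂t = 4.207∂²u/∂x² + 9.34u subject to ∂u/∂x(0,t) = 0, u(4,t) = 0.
Long-time behavior: u grows unboundedly. Reaction dominates diffusion (r=9.34 > κπ²/(4L²)≈0.65); solution grows exponentially.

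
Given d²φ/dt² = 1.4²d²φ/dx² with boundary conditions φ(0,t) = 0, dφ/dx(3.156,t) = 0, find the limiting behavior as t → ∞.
φ oscillates (no decay). Energy is conserved; the solution oscillates indefinitely as standing waves.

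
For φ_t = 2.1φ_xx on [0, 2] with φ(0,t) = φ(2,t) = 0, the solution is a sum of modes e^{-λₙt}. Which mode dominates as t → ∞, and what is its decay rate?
Eigenvalues: λₙ = 2.1n²π²/2².
First three modes:
  n=1: λ₁ = 2.1π²/2² ≈ 5.182
  n=2: λ₂ = 8.4π²/2² ≈ 20.726 (4× faster decay)
  n=3: λ₃ = 18.9π²/2² ≈ 46.634 (9× faster decay)
As t → ∞, higher modes decay exponentially faster. The n=1 mode dominates: φ ~ c₁ sin(πx/2) e^{-λ₁t}.
Decay rate: λ₁ = 2.1π²/2² ≈ 5.182.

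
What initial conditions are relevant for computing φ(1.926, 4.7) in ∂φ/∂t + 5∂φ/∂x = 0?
A single point: x = -21.574. The characteristic through (1.926, 4.7) is x - 5t = const, so x = 1.926 - 5·4.7 = -21.574.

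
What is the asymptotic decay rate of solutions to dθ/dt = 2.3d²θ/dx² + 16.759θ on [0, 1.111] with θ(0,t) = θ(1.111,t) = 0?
Eigenvalues: λₙ = 2.3n²π²/1.111² - 16.759.
First three modes:
  n=1: λ₁ = 2.3π²/1.111² - 16.759 ≈ 1.632
  n=2: λ₂ = 9.2π²/1.111² - 16.759 ≈ 56.804
  n=3: λ₃ = 20.7π²/1.111² - 16.759 ≈ 148.758
Since 2.3π²/1.111² ≈ 18.391 > 16.759, all λₙ > 0.
The n=1 mode decays slowest → dominates as t → ∞.
Asymptotic: θ ~ c₁ sin(πx/1.111) e^{-λ₁t} with decay rate λ₁ ≈ 1.632.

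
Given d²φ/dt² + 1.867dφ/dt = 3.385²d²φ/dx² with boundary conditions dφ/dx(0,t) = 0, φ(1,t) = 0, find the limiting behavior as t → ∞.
φ → 0. Damping (γ=1.867) dissipates energy; oscillations decay exponentially.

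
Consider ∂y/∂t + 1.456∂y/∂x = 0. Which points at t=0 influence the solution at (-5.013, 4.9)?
A single point: x = -12.1474. The characteristic through (-5.013, 4.9) is x - 1.456t = const, so x = -5.013 - 1.456·4.9 = -12.1474.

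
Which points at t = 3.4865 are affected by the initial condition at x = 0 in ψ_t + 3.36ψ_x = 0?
At x = 11.71464. The characteristic carries data from (0, 0) to (11.71464, 3.4865).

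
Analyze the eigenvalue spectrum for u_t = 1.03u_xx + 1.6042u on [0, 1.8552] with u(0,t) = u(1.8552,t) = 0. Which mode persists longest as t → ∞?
Eigenvalues: λₙ = 1.03n²π²/1.8552² - 1.6042.
First three modes:
  n=1: λ₁ = 1.03π²/1.8552² - 1.6042 ≈ 1.349
  n=2: λ₂ = 4.12π²/1.8552² - 1.6042 ≈ 10.21
  n=3: λ₃ = 9.27π²/1.8552² - 1.6042 ≈ 24.978
Since 1.03π²/1.8552² ≈ 2.954 > 1.6042, all λₙ > 0.
The n=1 mode decays slowest → dominates as t → ∞.
Asymptotic: u ~ c₁ sin(πx/1.8552) e^{-λ₁t} with decay rate λ₁ ≈ 1.349.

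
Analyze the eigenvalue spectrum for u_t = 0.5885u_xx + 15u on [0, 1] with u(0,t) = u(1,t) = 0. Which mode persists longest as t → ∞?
Eigenvalues: λₙ = 0.5885n²π²/1² - 15.
First three modes:
  n=1: λ₁ = 0.5885π² - 15 ≈ -9.192
  n=2: λ₂ = 2.354π² - 15 ≈ 8.233
  n=3: λ₃ = 5.2965π² - 15 ≈ 37.274
Since 0.5885π² ≈ 5.808 < 15, λ₁ < 0.
The n=1 mode grows fastest (−λₙ is largest for n=1) → dominates.
Asymptotic: u ~ c₁ sin(πx/1) e^{9.192t} (exponential growth at rate −λ₁ ≈ 9.192).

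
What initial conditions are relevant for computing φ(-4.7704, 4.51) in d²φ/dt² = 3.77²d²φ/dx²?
Domain of dependence: [-21.7731, 12.2323]. Signals travel at speed 3.77, so data within |x - -4.7704| ≤ 3.77·4.51 = 17.0027 can reach the point.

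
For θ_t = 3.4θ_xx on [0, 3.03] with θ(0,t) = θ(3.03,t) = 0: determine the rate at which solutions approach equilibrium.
Eigenvalues: λₙ = 3.4n²π²/3.03².
First three modes:
  n=1: λ₁ = 3.4π²/3.03² ≈ 3.655
  n=2: λ₂ = 13.6π²/3.03² ≈ 14.62 (4× faster decay)
  n=3: λ₃ = 30.6π²/3.03² ≈ 32.895 (9× faster decay)
As t → ∞, higher modes decay exponentially faster. The n=1 mode dominates: θ ~ c₁ sin(πx/3.03) e^{-λ₁t}.
Decay rate: λ₁ = 3.4π²/3.03² ≈ 3.655.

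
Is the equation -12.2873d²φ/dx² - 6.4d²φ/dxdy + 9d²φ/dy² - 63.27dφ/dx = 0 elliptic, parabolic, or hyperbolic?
Computing B² - 4AC with A = -12.2873, B = -6.4, C = 9: discriminant = 483.3028 (positive). Answer: hyperbolic.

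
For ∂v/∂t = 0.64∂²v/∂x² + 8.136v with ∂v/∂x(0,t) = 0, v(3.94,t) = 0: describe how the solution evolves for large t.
v grows unboundedly. Reaction dominates diffusion (r=8.136 > κπ²/(4L²)≈0.1); solution grows exponentially.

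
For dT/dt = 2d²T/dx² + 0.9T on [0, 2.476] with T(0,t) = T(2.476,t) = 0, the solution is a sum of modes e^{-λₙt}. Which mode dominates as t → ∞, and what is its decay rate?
Eigenvalues: λₙ = 2n²π²/2.476² - 0.9.
First three modes:
  n=1: λ₁ = 2π²/2.476² - 0.9 ≈ 2.32
  n=2: λ₂ = 8π²/2.476² - 0.9 ≈ 11.979
  n=3: λ₃ = 18π²/2.476² - 0.9 ≈ 28.078
Since 2π²/2.476² ≈ 3.22 > 0.9, all λₙ > 0.
The n=1 mode decays slowest → dominates as t → ∞.
Asymptotic: T ~ c₁ sin(πx/2.476) e^{-λ₁t} with decay rate λ₁ ≈ 2.32.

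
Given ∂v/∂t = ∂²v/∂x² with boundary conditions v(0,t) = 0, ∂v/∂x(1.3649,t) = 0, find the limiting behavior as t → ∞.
v → 0. Heat escapes through the Dirichlet boundary.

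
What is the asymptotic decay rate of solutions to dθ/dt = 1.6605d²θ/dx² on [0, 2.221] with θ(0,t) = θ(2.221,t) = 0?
Eigenvalues: λₙ = 1.6605n²π²/2.221².
First three modes:
  n=1: λ₁ = 1.6605π²/2.221² ≈ 3.322
  n=2: λ₂ = 6.642π²/2.221² ≈ 13.289 (4× faster decay)
  n=3: λ₃ = 14.9445π²/2.221² ≈ 29.901 (9× faster decay)
As t → ∞, higher modes decay exponentially faster. The n=1 mode dominates: θ ~ c₁ sin(πx/2.221) e^{-λ₁t}.
Decay rate: λ₁ = 1.6605π²/2.221² ≈ 3.322.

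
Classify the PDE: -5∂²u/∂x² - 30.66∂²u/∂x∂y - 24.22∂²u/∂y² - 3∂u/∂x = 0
A = -5, B = -30.66, C = -24.22. Discriminant B² - 4AC = 455.6356. Since 455.6356 > 0, hyperbolic.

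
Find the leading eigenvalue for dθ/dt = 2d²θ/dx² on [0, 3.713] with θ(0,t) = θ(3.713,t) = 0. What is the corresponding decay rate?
Eigenvalues: λₙ = 2n²π²/3.713².
First three modes:
  n=1: λ₁ = 2π²/3.713² ≈ 1.432
  n=2: λ₂ = 8π²/3.713² ≈ 5.727 (4× faster decay)
  n=3: λ₃ = 18π²/3.713² ≈ 12.886 (9× faster decay)
As t → ∞, higher modes decay exponentially faster. The n=1 mode dominates: θ ~ c₁ sin(πx/3.713) e^{-λ₁t}.
Decay rate: λ₁ = 2π²/3.713² ≈ 1.432.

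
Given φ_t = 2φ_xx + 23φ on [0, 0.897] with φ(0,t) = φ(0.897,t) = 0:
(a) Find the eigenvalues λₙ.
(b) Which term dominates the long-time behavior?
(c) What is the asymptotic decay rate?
Eigenvalues: λₙ = 2n²π²/0.897² - 23.
First three modes:
  n=1: λ₁ = 2π²/0.897² - 23 ≈ 1.533
  n=2: λ₂ = 8π²/0.897² - 23 ≈ 75.131
  n=3: λ₃ = 18π²/0.897² - 23 ≈ 197.794
Since 2π²/0.897² ≈ 24.533 > 23, all λₙ > 0.
The n=1 mode decays slowest → dominates as t → ∞.
Asymptotic: φ ~ c₁ sin(πx/0.897) e^{-λ₁t} with decay rate λ₁ ≈ 1.533.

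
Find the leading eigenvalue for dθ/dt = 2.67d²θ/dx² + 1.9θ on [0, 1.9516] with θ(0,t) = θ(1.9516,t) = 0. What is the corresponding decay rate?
Eigenvalues: λₙ = 2.67n²π²/1.9516² - 1.9.
First three modes:
  n=1: λ₁ = 2.67π²/1.9516² - 1.9 ≈ 5.019
  n=2: λ₂ = 10.68π²/1.9516² - 1.9 ≈ 25.775
  n=3: λ₃ = 24.03π²/1.9516² - 1.9 ≈ 60.369
Since 2.67π²/1.9516² ≈ 6.919 > 1.9, all λₙ > 0.
The n=1 mode decays slowest → dominates as t → ∞.
Asymptotic: θ ~ c₁ sin(πx/1.9516) e^{-λ₁t} with decay rate λ₁ ≈ 5.019.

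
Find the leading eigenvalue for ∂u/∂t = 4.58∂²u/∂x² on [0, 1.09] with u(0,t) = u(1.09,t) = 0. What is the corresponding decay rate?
Eigenvalues: λₙ = 4.58n²π²/1.09².
First three modes:
  n=1: λ₁ = 4.58π²/1.09² ≈ 38.046
  n=2: λ₂ = 18.32π²/1.09² ≈ 152.185 (4× faster decay)
  n=3: λ₃ = 41.22π²/1.09² ≈ 342.417 (9× faster decay)
As t → ∞, higher modes decay exponentially faster. The n=1 mode dominates: u ~ c₁ sin(πx/1.09) e^{-λ₁t}.
Decay rate: λ₁ = 4.58π²/1.09² ≈ 38.046.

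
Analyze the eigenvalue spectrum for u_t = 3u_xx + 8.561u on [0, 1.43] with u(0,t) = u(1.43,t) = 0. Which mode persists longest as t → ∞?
Eigenvalues: λₙ = 3n²π²/1.43² - 8.561.
First three modes:
  n=1: λ₁ = 3π²/1.43² - 8.561 ≈ 5.918
  n=2: λ₂ = 12π²/1.43² - 8.561 ≈ 49.356
  n=3: λ₃ = 27π²/1.43² - 8.561 ≈ 121.753
Since 3π²/1.43² ≈ 14.479 > 8.561, all λₙ > 0.
The n=1 mode decays slowest → dominates as t → ∞.
Asymptotic: u ~ c₁ sin(πx/1.43) e^{-λ₁t} with decay rate λ₁ ≈ 5.918.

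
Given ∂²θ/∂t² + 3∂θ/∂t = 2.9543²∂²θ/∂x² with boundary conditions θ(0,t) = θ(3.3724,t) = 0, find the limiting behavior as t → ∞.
θ → 0. Damping (γ=3) dissipates energy; oscillations decay exponentially.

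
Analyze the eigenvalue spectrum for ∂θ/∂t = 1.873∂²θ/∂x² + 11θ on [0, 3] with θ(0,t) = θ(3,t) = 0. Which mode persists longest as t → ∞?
Eigenvalues: λₙ = 1.873n²π²/3² - 11.
First three modes:
  n=1: λ₁ = 1.873π²/3² - 11 ≈ -8.946
  n=2: λ₂ = 7.492π²/3² - 11 ≈ -2.784
  n=3: λ₃ = 16.857π²/3² - 11 ≈ 7.486
Since 1.873π²/3² ≈ 2.054 < 11, λ₁ < 0.
The n=1 mode grows fastest (−λₙ is largest for n=1) → dominates.
Asymptotic: θ ~ c₁ sin(πx/3) e^{8.946t} (exponential growth at rate −λ₁ ≈ 8.946).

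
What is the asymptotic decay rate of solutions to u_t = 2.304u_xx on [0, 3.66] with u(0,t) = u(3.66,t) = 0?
Eigenvalues: λₙ = 2.304n²π²/3.66².
First three modes:
  n=1: λ₁ = 2.304π²/3.66² ≈ 1.698
  n=2: λ₂ = 9.216π²/3.66² ≈ 6.79 (4× faster decay)
  n=3: λ₃ = 20.736π²/3.66² ≈ 15.278 (9× faster decay)
As t → ∞, higher modes decay exponentially faster. The n=1 mode dominates: u ~ c₁ sin(πx/3.66) e^{-λ₁t}.
Decay rate: λ₁ = 2.304π²/3.66² ≈ 1.698.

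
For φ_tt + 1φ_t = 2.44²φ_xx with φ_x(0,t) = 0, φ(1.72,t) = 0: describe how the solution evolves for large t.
φ → 0. Damping (γ=1) dissipates energy; oscillations decay exponentially.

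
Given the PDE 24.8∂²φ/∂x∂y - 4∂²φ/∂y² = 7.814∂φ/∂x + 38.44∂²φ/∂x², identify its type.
Rewriting in standard form: -38.44∂²φ/∂x² + 24.8∂²φ/∂x∂y - 4∂²φ/∂y² - 7.814∂φ/∂x = 0. The second-order coefficients are A = -38.44, B = 24.8, C = -4. Since B² - 4AC = 0 = 0, this is a parabolic PDE.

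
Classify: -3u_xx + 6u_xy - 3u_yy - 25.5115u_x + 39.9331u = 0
Parabolic (discriminant = 0).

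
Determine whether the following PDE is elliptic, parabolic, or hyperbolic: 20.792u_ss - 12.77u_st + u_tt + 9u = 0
Coefficients: A = 20.792, B = -12.77, C = 1. B² - 4AC = 79.9049, which is positive, so the equation is hyperbolic.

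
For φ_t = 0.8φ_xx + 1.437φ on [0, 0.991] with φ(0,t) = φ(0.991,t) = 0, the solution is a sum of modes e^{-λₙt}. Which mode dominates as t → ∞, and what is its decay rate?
Eigenvalues: λₙ = 0.8n²π²/0.991² - 1.437.
First three modes:
  n=1: λ₁ = 0.8π²/0.991² - 1.437 ≈ 6.603
  n=2: λ₂ = 3.2π²/0.991² - 1.437 ≈ 30.722
  n=3: λ₃ = 7.2π²/0.991² - 1.437 ≈ 70.921
Since 0.8π²/0.991² ≈ 8.04 > 1.437, all λₙ > 0.
The n=1 mode decays slowest → dominates as t → ∞.
Asymptotic: φ ~ c₁ sin(πx/0.991) e^{-λ₁t} with decay rate λ₁ ≈ 6.603.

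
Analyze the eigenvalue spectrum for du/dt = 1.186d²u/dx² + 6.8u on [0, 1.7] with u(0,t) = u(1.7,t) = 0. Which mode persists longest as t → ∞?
Eigenvalues: λₙ = 1.186n²π²/1.7² - 6.8.
First three modes:
  n=1: λ₁ = 1.186π²/1.7² - 6.8 ≈ -2.75
  n=2: λ₂ = 4.744π²/1.7² - 6.8 ≈ 9.401
  n=3: λ₃ = 10.674π²/1.7² - 6.8 ≈ 29.653
Since 1.186π²/1.7² ≈ 4.05 < 6.8, λ₁ < 0.
The n=1 mode grows fastest (−λₙ is largest for n=1) → dominates.
Asymptotic: u ~ c₁ sin(πx/1.7) e^{2.75t} (exponential growth at rate −λ₁ ≈ 2.75).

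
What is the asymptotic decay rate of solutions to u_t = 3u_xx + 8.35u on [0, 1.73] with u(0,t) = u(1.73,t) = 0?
Eigenvalues: λₙ = 3n²π²/1.73² - 8.35.
First three modes:
  n=1: λ₁ = 3π²/1.73² - 8.35 ≈ 1.543
  n=2: λ₂ = 12π²/1.73² - 8.35 ≈ 31.222
  n=3: λ₃ = 27π²/1.73² - 8.35 ≈ 80.687
Since 3π²/1.73² ≈ 9.893 > 8.35, all λₙ > 0.
The n=1 mode decays slowest → dominates as t → ∞.
Asymptotic: u ~ c₁ sin(πx/1.73) e^{-λ₁t} with decay rate λ₁ ≈ 1.543.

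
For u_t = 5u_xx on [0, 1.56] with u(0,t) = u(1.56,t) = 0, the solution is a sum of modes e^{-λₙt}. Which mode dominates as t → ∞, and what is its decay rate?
Eigenvalues: λₙ = 5n²π²/1.56².
First three modes:
  n=1: λ₁ = 5π²/1.56² ≈ 20.278
  n=2: λ₂ = 20π²/1.56² ≈ 81.111 (4× faster decay)
  n=3: λ₃ = 45π²/1.56² ≈ 182.5 (9× faster decay)
As t → ∞, higher modes decay exponentially faster. The n=1 mode dominates: u ~ c₁ sin(πx/1.56) e^{-λ₁t}.
Decay rate: λ₁ = 5π²/1.56² ≈ 20.278.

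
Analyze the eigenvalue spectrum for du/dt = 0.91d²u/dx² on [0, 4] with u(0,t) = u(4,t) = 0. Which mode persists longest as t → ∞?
Eigenvalues: λₙ = 0.91n²π²/4².
First three modes:
  n=1: λ₁ = 0.91π²/4² ≈ 0.561
  n=2: λ₂ = 3.64π²/4² ≈ 2.245 (4× faster decay)
  n=3: λ₃ = 8.19π²/4² ≈ 5.052 (9× faster decay)
As t → ∞, higher modes decay exponentially faster. The n=1 mode dominates: u ~ c₁ sin(πx/4) e^{-λ₁t}.
Decay rate: λ₁ = 0.91π²/4² ≈ 0.561.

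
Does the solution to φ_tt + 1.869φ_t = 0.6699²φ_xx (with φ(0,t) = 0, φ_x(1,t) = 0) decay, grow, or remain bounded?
φ → 0. Damping (γ=1.869) dissipates energy; oscillations decay exponentially.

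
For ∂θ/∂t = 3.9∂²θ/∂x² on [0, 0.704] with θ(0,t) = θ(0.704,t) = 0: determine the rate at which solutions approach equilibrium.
Eigenvalues: λₙ = 3.9n²π²/0.704².
First three modes:
  n=1: λ₁ = 3.9π²/0.704² ≈ 77.664
  n=2: λ₂ = 15.6π²/0.704² ≈ 310.655 (4× faster decay)
  n=3: λ₃ = 35.1π²/0.704² ≈ 698.975 (9× faster decay)
As t → ∞, higher modes decay exponentially faster. The n=1 mode dominates: θ ~ c₁ sin(πx/0.704) e^{-λ₁t}.
Decay rate: λ₁ = 3.9π²/0.704² ≈ 77.664.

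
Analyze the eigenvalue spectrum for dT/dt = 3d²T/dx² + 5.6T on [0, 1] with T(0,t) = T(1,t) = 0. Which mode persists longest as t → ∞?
Eigenvalues: λₙ = 3n²π²/1² - 5.6.
First three modes:
  n=1: λ₁ = 3π² - 5.6 ≈ 24.009
  n=2: λ₂ = 12π² - 5.6 ≈ 112.835
  n=3: λ₃ = 27π² - 5.6 ≈ 260.879
Since 3π² ≈ 29.609 > 5.6, all λₙ > 0.
The n=1 mode decays slowest → dominates as t → ∞.
Asymptotic: T ~ c₁ sin(πx/1) e^{-λ₁t} with decay rate λ₁ ≈ 24.009.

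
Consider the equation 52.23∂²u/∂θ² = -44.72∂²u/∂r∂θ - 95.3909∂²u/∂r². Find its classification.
Rewriting in standard form: 95.3909∂²u/∂r² + 44.72∂²u/∂r∂θ + 52.23∂²u/∂θ² = 0. Elliptic. (A = 95.3909, B = 44.72, C = 52.23 gives B² - 4AC = -17929.188428.)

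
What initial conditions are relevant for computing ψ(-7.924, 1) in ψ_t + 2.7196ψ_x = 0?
A single point: x = -10.6436. The characteristic through (-7.924, 1) is x - 2.7196t = const, so x = -7.924 - 2.7196·1 = -10.6436.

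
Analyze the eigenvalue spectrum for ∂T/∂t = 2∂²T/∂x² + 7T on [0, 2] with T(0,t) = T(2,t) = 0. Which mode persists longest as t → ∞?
Eigenvalues: λₙ = 2n²π²/2² - 7.
First three modes:
  n=1: λ₁ = 2π²/2² - 7 ≈ -2.065
  n=2: λ₂ = 8π²/2² - 7 ≈ 12.739
  n=3: λ₃ = 18π²/2² - 7 ≈ 37.413
Since 2π²/2² ≈ 4.935 < 7, λ₁ < 0.
The n=1 mode grows fastest (−λₙ is largest for n=1) → dominates.
Asymptotic: T ~ c₁ sin(πx/2) e^{2.065t} (exponential growth at rate −λ₁ ≈ 2.065).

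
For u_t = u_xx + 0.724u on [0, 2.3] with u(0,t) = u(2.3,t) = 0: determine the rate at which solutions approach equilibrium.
Eigenvalues: λₙ = n²π²/2.3² - 0.724.
First three modes:
  n=1: λ₁ = π²/2.3² - 0.724 ≈ 1.142
  n=2: λ₂ = 4π²/2.3² - 0.724 ≈ 6.739
  n=3: λ₃ = 9π²/2.3² - 0.724 ≈ 16.067
Since π²/2.3² ≈ 1.866 > 0.724, all λₙ > 0.
The n=1 mode decays slowest → dominates as t → ∞.
Asymptotic: u ~ c₁ sin(πx/2.3) e^{-λ₁t} with decay rate λ₁ ≈ 1.142.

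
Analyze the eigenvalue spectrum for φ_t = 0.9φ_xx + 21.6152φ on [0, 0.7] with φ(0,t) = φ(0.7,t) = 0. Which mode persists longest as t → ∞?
Eigenvalues: λₙ = 0.9n²π²/0.7² - 21.6152.
First three modes:
  n=1: λ₁ = 0.9π²/0.7² - 21.6152 ≈ -3.487
  n=2: λ₂ = 3.6π²/0.7² - 21.6152 ≈ 50.896
  n=3: λ₃ = 8.1π²/0.7² - 21.6152 ≈ 141.535
Since 0.9π²/0.7² ≈ 18.128 < 21.6152, λ₁ < 0.
The n=1 mode grows fastest (−λₙ is largest for n=1) → dominates.
Asymptotic: φ ~ c₁ sin(πx/0.7) e^{3.487t} (exponential growth at rate −λ₁ ≈ 3.487).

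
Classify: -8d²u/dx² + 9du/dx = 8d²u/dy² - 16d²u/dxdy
Rewriting in standard form: -8d²u/dx² + 16d²u/dxdy - 8d²u/dy² + 9du/dx = 0. Parabolic (discriminant = 0).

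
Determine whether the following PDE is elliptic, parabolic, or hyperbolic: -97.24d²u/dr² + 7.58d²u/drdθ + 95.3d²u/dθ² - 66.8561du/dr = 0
Coefficients: A = -97.24, B = 7.58, C = 95.3. B² - 4AC = 37125.3444, which is positive, so the equation is hyperbolic.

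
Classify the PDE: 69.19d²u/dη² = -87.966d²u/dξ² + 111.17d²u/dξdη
Rewriting in standard form: 87.966d²u/dξ² - 111.17d²u/dξdη + 69.19d²u/dη² = 0. A = 87.966, B = -111.17, C = 69.19. Discriminant B² - 4AC = -11986.70126. Since -11986.70126 < 0, elliptic.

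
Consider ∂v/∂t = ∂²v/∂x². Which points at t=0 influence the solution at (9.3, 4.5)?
The entire real line. The heat equation has infinite propagation speed: any initial disturbance instantly affects all points (though exponentially small far away).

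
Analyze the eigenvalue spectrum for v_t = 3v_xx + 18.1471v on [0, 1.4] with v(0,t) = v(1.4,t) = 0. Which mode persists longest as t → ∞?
Eigenvalues: λₙ = 3n²π²/1.4² - 18.1471.
First three modes:
  n=1: λ₁ = 3π²/1.4² - 18.1471 ≈ -3.041
  n=2: λ₂ = 12π²/1.4² - 18.1471 ≈ 42.279
  n=3: λ₃ = 27π²/1.4² - 18.1471 ≈ 117.812
Since 3π²/1.4² ≈ 15.107 < 18.1471, λ₁ < 0.
The n=1 mode grows fastest (−λₙ is largest for n=1) → dominates.
Asymptotic: v ~ c₁ sin(πx/1.4) e^{3.041t} (exponential growth at rate −λ₁ ≈ 3.041).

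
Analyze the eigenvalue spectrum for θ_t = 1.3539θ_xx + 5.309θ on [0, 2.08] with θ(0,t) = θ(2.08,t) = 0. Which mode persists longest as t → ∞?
Eigenvalues: λₙ = 1.3539n²π²/2.08² - 5.309.
First three modes:
  n=1: λ₁ = 1.3539π²/2.08² - 5.309 ≈ -2.22
  n=2: λ₂ = 5.4156π²/2.08² - 5.309 ≈ 7.045
  n=3: λ₃ = 12.1851π²/2.08² - 5.309 ≈ 22.488
Since 1.3539π²/2.08² ≈ 3.089 < 5.309, λ₁ < 0.
The n=1 mode grows fastest (−λₙ is largest for n=1) → dominates.
Asymptotic: θ ~ c₁ sin(πx/2.08) e^{2.22t} (exponential growth at rate −λ₁ ≈ 2.22).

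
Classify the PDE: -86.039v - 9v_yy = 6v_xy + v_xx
Rewriting in standard form: -v_xx - 6v_xy - 9v_yy - 86.039v = 0. A = -1, B = -6, C = -9. Discriminant B² - 4AC = 0. Since 0 = 0, parabolic.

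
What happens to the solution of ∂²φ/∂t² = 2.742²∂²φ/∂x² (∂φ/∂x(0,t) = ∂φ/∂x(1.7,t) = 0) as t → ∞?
φ oscillates about a mean that drifts linearly in t (generically unbounded; no decay). There is no damping, so the nonconstant modes persist as standing waves (energy conserved, no decay). But with Neumann conditions at both ends the constant mode has eigenvalue 0: the spatial mean M(t) of φ satisfies M'' = 0, so M(t) = M(0) + M'(0)·t. Unless the initial velocity has zero mean (∫φ_t(x,0)dx = 0), the solution grows linearly in t (unbounded, though not exponentially); if it does have zero mean, the solution stays bounded and simply oscillates.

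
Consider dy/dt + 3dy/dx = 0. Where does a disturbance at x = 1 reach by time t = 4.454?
At x = 14.362. The characteristic carries data from (1, 0) to (14.362, 4.454).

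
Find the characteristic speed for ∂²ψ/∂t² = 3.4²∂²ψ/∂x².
Speed = 3.4. Information travels along characteristics x = x₀ ± 3.4t.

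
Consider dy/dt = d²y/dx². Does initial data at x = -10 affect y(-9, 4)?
Yes, for any finite x. The heat equation has infinite propagation speed, so all initial data affects all points at any t > 0.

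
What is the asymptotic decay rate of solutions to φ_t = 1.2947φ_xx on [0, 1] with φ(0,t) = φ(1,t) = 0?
Eigenvalues: λₙ = 1.2947n²π².
First three modes:
  n=1: λ₁ = 1.2947π² ≈ 12.778
  n=2: λ₂ = 5.1788π² ≈ 51.113 (4× faster decay)
  n=3: λ₃ = 11.6523π² ≈ 115.004 (9× faster decay)
As t → ∞, higher modes decay exponentially faster. The n=1 mode dominates: φ ~ c₁ sin(πx) e^{-λ₁t}.
Decay rate: λ₁ = 1.2947π² ≈ 12.778.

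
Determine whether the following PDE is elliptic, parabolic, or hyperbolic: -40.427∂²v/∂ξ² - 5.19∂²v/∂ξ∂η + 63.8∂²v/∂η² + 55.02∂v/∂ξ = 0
Coefficients: A = -40.427, B = -5.19, C = 63.8. B² - 4AC = 10343.9065, which is positive, so the equation is hyperbolic.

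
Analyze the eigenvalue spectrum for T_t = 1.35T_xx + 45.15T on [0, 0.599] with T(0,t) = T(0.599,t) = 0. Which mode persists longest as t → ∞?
Eigenvalues: λₙ = 1.35n²π²/0.599² - 45.15.
First three modes:
  n=1: λ₁ = 1.35π²/0.599² - 45.15 ≈ -8.015
  n=2: λ₂ = 5.4π²/0.599² - 45.15 ≈ 103.389
  n=3: λ₃ = 12.15π²/0.599² - 45.15 ≈ 289.062
Since 1.35π²/0.599² ≈ 37.135 < 45.15, λ₁ < 0.
The n=1 mode grows fastest (−λₙ is largest for n=1) → dominates.
Asymptotic: T ~ c₁ sin(πx/0.599) e^{8.015t} (exponential growth at rate −λ₁ ≈ 8.015).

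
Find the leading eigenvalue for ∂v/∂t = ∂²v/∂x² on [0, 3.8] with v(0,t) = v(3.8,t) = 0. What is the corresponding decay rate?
Eigenvalues: λₙ = n²π²/3.8².
First three modes:
  n=1: λ₁ = π²/3.8² ≈ 0.683
  n=2: λ₂ = 4π²/3.8² ≈ 2.734 (4× faster decay)
  n=3: λ₃ = 9π²/3.8² ≈ 6.151 (9× faster decay)
As t → ∞, higher modes decay exponentially faster. The n=1 mode dominates: v ~ c₁ sin(πx/3.8) e^{-λ₁t}.
Decay rate: λ₁ = π²/3.8² ≈ 0.683.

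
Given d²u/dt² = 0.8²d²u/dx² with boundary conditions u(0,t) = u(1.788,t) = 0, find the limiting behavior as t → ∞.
u oscillates (no decay). Energy is conserved; the solution oscillates indefinitely as standing waves.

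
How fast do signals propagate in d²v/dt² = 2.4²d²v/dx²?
Speed = 2.4. Information travels along characteristics x = x₀ ± 2.4t.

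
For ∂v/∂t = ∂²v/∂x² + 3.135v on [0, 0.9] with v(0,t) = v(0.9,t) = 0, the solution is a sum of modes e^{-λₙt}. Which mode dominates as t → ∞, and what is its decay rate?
Eigenvalues: λₙ = n²π²/0.9² - 3.135.
First three modes:
  n=1: λ₁ = π²/0.9² - 3.135 ≈ 9.05
  n=2: λ₂ = 4π²/0.9² - 3.135 ≈ 45.604
  n=3: λ₃ = 9π²/0.9² - 3.135 ≈ 106.527
Since π²/0.9² ≈ 12.185 > 3.135, all λₙ > 0.
The n=1 mode decays slowest → dominates as t → ∞.
Asymptotic: v ~ c₁ sin(πx/0.9) e^{-λ₁t} with decay rate λ₁ ≈ 9.05.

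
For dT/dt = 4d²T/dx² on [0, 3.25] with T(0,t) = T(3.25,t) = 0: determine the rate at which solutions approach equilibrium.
Eigenvalues: λₙ = 4n²π²/3.25².
First three modes:
  n=1: λ₁ = 4π²/3.25² ≈ 3.738
  n=2: λ₂ = 16π²/3.25² ≈ 14.95 (4× faster decay)
  n=3: λ₃ = 36π²/3.25² ≈ 33.638 (9× faster decay)
As t → ∞, higher modes decay exponentially faster. The n=1 mode dominates: T ~ c₁ sin(πx/3.25) e^{-λ₁t}.
Decay rate: λ₁ = 4π²/3.25² ≈ 3.738.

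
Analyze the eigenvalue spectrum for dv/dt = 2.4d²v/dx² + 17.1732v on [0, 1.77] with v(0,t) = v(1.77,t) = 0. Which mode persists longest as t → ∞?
Eigenvalues: λₙ = 2.4n²π²/1.77² - 17.1732.
First three modes:
  n=1: λ₁ = 2.4π²/1.77² - 17.1732 ≈ -9.612
  n=2: λ₂ = 9.6π²/1.77² - 17.1732 ≈ 13.07
  n=3: λ₃ = 21.6π²/1.77² - 17.1732 ≈ 50.873
Since 2.4π²/1.77² ≈ 7.561 < 17.1732, λ₁ < 0.
The n=1 mode grows fastest (−λₙ is largest for n=1) → dominates.
Asymptotic: v ~ c₁ sin(πx/1.77) e^{9.612t} (exponential growth at rate −λ₁ ≈ 9.612).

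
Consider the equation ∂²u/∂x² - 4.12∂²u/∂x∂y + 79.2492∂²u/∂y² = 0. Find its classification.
Elliptic. (A = 1, B = -4.12, C = 79.2492 gives B² - 4AC = -300.0224.)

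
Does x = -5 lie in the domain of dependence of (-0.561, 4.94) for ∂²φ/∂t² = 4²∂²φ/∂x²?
Yes. The domain of dependence is [-20.321, 19.199], and -5 ∈ [-20.321, 19.199].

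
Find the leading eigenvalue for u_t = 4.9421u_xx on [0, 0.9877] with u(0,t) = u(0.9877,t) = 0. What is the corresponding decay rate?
Eigenvalues: λₙ = 4.9421n²π²/0.9877².
First three modes:
  n=1: λ₁ = 4.9421π²/0.9877² ≈ 49.999
  n=2: λ₂ = 19.7684π²/0.9877² ≈ 199.996 (4× faster decay)
  n=3: λ₃ = 44.4789π²/0.9877² ≈ 449.991 (9× faster decay)
As t → ∞, higher modes decay exponentially faster. The n=1 mode dominates: u ~ c₁ sin(πx/0.9877) e^{-λ₁t}.
Decay rate: λ₁ = 4.9421π²/0.9877² ≈ 49.999.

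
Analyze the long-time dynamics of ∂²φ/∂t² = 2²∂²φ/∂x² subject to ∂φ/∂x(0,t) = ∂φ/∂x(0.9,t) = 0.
Long-time behavior: φ oscillates about a mean that drifts linearly in t (generically unbounded; no decay). There is no damping, so the nonconstant modes persist as standing waves (energy conserved, no decay). But with Neumann conditions at both ends the constant mode has eigenvalue 0: the spatial mean M(t) of φ satisfies M'' = 0, so M(t) = M(0) + M'(0)·t. Unless the initial velocity has zero mean (∫φ_t(x,0)dx = 0), the solution grows linearly in t (unbounded, though not exponentially); if it does have zero mean, the solution stays bounded and simply oscillates.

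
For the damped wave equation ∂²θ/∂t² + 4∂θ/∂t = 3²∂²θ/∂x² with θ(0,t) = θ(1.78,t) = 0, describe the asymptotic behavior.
θ → 0. Damping (γ=4) dissipates energy; oscillations decay exponentially.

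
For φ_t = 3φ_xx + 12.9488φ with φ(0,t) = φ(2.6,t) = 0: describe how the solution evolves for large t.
φ grows unboundedly. Reaction dominates diffusion (r=12.9488 > κπ²/L²≈4.38); solution grows exponentially.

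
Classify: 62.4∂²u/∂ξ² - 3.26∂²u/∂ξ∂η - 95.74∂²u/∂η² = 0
Hyperbolic (discriminant = 23907.3316).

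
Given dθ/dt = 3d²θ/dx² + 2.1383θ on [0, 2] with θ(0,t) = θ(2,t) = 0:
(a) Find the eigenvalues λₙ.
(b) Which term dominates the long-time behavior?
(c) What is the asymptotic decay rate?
Eigenvalues: λₙ = 3n²π²/2² - 2.1383.
First three modes:
  n=1: λ₁ = 3π²/2² - 2.1383 ≈ 5.264
  n=2: λ₂ = 12π²/2² - 2.1383 ≈ 27.471
  n=3: λ₃ = 27π²/2² - 2.1383 ≈ 64.482
Since 3π²/2² ≈ 7.402 > 2.1383, all λₙ > 0.
The n=1 mode decays slowest → dominates as t → ∞.
Asymptotic: θ ~ c₁ sin(πx/2) e^{-λ₁t} with decay rate λ₁ ≈ 5.264.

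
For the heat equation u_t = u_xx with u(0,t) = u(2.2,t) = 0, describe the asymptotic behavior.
u → 0. Heat diffuses out through both boundaries.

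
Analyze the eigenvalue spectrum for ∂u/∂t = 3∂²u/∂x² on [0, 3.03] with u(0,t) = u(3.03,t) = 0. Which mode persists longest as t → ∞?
Eigenvalues: λₙ = 3n²π²/3.03².
First three modes:
  n=1: λ₁ = 3π²/3.03² ≈ 3.225
  n=2: λ₂ = 12π²/3.03² ≈ 12.9 (4× faster decay)
  n=3: λ₃ = 27π²/3.03² ≈ 29.025 (9× faster decay)
As t → ∞, higher modes decay exponentially faster. The n=1 mode dominates: u ~ c₁ sin(πx/3.03) e^{-λ₁t}.
Decay rate: λ₁ = 3π²/3.03² ≈ 3.225.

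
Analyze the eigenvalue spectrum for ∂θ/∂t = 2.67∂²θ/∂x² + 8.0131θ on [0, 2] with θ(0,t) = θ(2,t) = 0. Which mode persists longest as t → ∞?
Eigenvalues: λₙ = 2.67n²π²/2² - 8.0131.
First three modes:
  n=1: λ₁ = 2.67π²/2² - 8.0131 ≈ -1.425
  n=2: λ₂ = 10.68π²/2² - 8.0131 ≈ 18.339
  n=3: λ₃ = 24.03π²/2² - 8.0131 ≈ 51.279
Since 2.67π²/2² ≈ 6.588 < 8.0131, λ₁ < 0.
The n=1 mode grows fastest (−λₙ is largest for n=1) → dominates.
Asymptotic: θ ~ c₁ sin(πx/2) e^{1.425t} (exponential growth at rate −λ₁ ≈ 1.425).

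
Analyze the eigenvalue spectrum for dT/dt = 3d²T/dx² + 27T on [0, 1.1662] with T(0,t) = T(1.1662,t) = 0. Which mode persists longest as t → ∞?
Eigenvalues: λₙ = 3n²π²/1.1662² - 27.
First three modes:
  n=1: λ₁ = 3π²/1.1662² - 27 ≈ -5.229
  n=2: λ₂ = 12π²/1.1662² - 27 ≈ 60.083
  n=3: λ₃ = 27π²/1.1662² - 27 ≈ 168.937
Since 3π²/1.1662² ≈ 21.771 < 27, λ₁ < 0.
The n=1 mode grows fastest (−λₙ is largest for n=1) → dominates.
Asymptotic: T ~ c₁ sin(πx/1.1662) e^{5.229t} (exponential growth at rate −λ₁ ≈ 5.229).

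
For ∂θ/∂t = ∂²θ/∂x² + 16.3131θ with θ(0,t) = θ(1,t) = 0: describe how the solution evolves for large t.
θ grows unboundedly. Reaction dominates diffusion (r=16.3131 > κπ²/L²≈9.87); solution grows exponentially.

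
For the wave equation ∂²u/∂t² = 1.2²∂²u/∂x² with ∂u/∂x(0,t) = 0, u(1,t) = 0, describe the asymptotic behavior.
u oscillates (no decay). Energy is conserved; the solution oscillates indefinitely as standing waves.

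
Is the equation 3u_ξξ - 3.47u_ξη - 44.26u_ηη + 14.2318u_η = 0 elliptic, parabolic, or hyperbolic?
Computing B² - 4AC with A = 3, B = -3.47, C = -44.26: discriminant = 543.1609 (positive). Answer: hyperbolic.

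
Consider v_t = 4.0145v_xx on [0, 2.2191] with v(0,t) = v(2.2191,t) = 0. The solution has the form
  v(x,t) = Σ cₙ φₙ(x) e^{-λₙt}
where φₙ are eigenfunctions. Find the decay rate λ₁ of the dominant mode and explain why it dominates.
Eigenvalues: λₙ = 4.0145n²π²/2.2191².
First three modes:
  n=1: λ₁ = 4.0145π²/2.2191² ≈ 8.046
  n=2: λ₂ = 16.058π²/2.2191² ≈ 32.184 (4× faster decay)
  n=3: λ₃ = 36.1305π²/2.2191² ≈ 72.414 (9× faster decay)
As t → ∞, higher modes decay exponentially faster. The n=1 mode dominates: v ~ c₁ sin(πx/2.2191) e^{-λ₁t}.
Decay rate: λ₁ = 4.0145π²/2.2191² ≈ 8.046.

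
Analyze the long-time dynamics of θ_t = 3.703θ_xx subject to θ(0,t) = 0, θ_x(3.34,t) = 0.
Long-time behavior: θ → 0. Heat escapes through the Dirichlet boundary.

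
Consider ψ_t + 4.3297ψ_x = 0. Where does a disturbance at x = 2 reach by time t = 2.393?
At x = 12.3609721. The characteristic carries data from (2, 0) to (12.3609721, 2.393).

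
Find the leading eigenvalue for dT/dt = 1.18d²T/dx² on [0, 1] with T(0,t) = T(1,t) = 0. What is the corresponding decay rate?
Eigenvalues: λₙ = 1.18n²π².
First three modes:
  n=1: λ₁ = 1.18π² ≈ 11.646
  n=2: λ₂ = 4.72π² ≈ 46.585 (4× faster decay)
  n=3: λ₃ = 10.62π² ≈ 104.815 (9× faster decay)
As t → ∞, higher modes decay exponentially faster. The n=1 mode dominates: T ~ c₁ sin(πx) e^{-λ₁t}.
Decay rate: λ₁ = 1.18π² ≈ 11.646.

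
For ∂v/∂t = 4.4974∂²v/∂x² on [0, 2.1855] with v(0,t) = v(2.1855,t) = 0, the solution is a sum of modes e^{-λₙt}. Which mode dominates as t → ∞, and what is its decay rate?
Eigenvalues: λₙ = 4.4974n²π²/2.1855².
First three modes:
  n=1: λ₁ = 4.4974π²/2.1855² ≈ 9.293
  n=2: λ₂ = 17.9896π²/2.1855² ≈ 37.172 (4× faster decay)
  n=3: λ₃ = 40.4766π²/2.1855² ≈ 83.638 (9× faster decay)
As t → ∞, higher modes decay exponentially faster. The n=1 mode dominates: v ~ c₁ sin(πx/2.1855) e^{-λ₁t}.
Decay rate: λ₁ = 4.4974π²/2.1855² ≈ 9.293.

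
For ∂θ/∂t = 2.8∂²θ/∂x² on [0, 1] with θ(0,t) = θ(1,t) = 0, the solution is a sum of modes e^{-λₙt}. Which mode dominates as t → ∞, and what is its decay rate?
Eigenvalues: λₙ = 2.8n²π².
First three modes:
  n=1: λ₁ = 2.8π² ≈ 27.635
  n=2: λ₂ = 11.2π² ≈ 110.54 (4× faster decay)
  n=3: λ₃ = 25.2π² ≈ 248.714 (9× faster decay)
As t → ∞, higher modes decay exponentially faster. The n=1 mode dominates: θ ~ c₁ sin(πx) e^{-λ₁t}.
Decay rate: λ₁ = 2.8π² ≈ 27.635.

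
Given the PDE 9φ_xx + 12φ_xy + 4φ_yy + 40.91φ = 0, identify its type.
The second-order coefficients are A = 9, B = 12, C = 4. Since B² - 4AC = 0 = 0, this is a parabolic PDE.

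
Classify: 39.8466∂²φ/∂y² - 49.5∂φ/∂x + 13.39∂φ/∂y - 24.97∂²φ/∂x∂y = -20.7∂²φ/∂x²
Rewriting in standard form: 20.7∂²φ/∂x² - 24.97∂²φ/∂x∂y + 39.8466∂²φ/∂y² - 49.5∂φ/∂x + 13.39∂φ/∂y = 0. Elliptic (discriminant = -2675.79758).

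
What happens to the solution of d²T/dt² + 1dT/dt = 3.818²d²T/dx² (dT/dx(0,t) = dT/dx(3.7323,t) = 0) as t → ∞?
T → constant (steady state). Damping (γ=1) dissipates the nonconstant modes; with Neumann BCs the spatial average obeys M''+γM'=0 and tends to a finite limit.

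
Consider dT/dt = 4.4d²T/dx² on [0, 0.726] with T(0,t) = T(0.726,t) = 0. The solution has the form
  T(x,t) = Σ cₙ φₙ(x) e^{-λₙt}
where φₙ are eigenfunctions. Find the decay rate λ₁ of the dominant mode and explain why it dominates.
Eigenvalues: λₙ = 4.4n²π²/0.726².
First three modes:
  n=1: λ₁ = 4.4π²/0.726² ≈ 82.391
  n=2: λ₂ = 17.6π²/0.726² ≈ 329.564 (4× faster decay)
  n=3: λ₃ = 39.6π²/0.726² ≈ 741.518 (9× faster decay)
As t → ∞, higher modes decay exponentially faster. The n=1 mode dominates: T ~ c₁ sin(πx/0.726) e^{-λ₁t}.
Decay rate: λ₁ = 4.4π²/0.726² ≈ 82.391.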